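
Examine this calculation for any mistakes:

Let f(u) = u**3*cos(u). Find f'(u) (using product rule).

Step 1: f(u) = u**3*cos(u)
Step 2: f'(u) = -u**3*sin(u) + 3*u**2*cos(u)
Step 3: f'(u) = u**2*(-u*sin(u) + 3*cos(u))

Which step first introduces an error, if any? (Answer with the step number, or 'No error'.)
No error

All steps in this derivation are correct.
The final answer f'(u) = u**2*(-u*sin(u) + 3*cos(u)) is valid.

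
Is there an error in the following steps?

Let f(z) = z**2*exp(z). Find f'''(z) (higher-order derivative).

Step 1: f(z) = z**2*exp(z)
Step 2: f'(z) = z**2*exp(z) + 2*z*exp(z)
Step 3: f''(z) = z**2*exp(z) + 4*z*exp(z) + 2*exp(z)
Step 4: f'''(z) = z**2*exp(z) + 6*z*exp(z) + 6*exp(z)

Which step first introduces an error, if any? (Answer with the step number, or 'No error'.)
No error

All steps in this derivation are correct.
The final answer f'''(z) = z**2*exp(z) + 6*z*exp(z) + 6*exp(z) is valid.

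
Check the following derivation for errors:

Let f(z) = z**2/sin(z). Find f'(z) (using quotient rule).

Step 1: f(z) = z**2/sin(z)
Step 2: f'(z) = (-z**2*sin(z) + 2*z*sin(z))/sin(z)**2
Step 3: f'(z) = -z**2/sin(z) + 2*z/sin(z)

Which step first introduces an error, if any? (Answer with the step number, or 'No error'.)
Step 2

Step 2 is incorrect due to a wrong trig function.
The step shows: (-z**2*sin(z) + 2*z*sin(z))/sin(z)**2
The correct value should be: (-z**2*cos(z) + 2*z*sin(z))/sin(z)**2

Explanation: cos(z) was incorrectly written as sin(z): the term (-z**2*cos(z) + 2*z*sin(z))/sin(z)**2 was incorrectly written as (-z**2*sin(z) + 2*z*sin(z))/sin(z)**2
The later steps are derived from this incorrect expression, so the error originates in Step 2.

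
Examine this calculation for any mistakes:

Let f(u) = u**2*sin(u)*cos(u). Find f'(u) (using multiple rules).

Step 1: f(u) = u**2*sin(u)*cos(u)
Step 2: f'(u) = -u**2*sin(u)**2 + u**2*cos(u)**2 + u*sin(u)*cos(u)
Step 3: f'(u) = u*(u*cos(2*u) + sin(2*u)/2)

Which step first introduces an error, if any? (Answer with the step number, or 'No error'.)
Step 2

Step 2 is incorrect due to a wrong coefficient.
The step shows: -u**2*sin(u)**2 + u**2*cos(u)**2 + u*sin(u)*cos(u)
The correct value should be: -u**2*sin(u)**2 + u**2*cos(u)**2 + 2*u*sin(u)*cos(u)

Explanation: The coefficient 2 was incorrectly written as 1: the term 2*u*sin(u)*cos(u) was incorrectly written as u*sin(u)*cos(u)
The later steps are derived from this incorrect expression, so the error originates in Step 2.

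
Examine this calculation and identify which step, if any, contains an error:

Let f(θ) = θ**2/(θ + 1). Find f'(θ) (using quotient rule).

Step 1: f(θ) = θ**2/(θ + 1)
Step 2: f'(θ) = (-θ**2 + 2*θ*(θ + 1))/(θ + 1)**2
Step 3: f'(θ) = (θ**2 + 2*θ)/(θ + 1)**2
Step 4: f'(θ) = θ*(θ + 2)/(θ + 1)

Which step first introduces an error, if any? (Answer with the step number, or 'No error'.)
Step 4

Step 4 is incorrect due to a wrong exponent.
The step shows: θ*(θ + 2)/(θ + 1)
The correct value should be: θ*(θ + 2)/(θ + 1)**2

Explanation: The exponent -2 on θ + 1 was incorrectly written as -1: the term θ*(θ + 2)/(θ + 1)**2 was incorrectly written as θ*(θ + 2)/(θ + 1)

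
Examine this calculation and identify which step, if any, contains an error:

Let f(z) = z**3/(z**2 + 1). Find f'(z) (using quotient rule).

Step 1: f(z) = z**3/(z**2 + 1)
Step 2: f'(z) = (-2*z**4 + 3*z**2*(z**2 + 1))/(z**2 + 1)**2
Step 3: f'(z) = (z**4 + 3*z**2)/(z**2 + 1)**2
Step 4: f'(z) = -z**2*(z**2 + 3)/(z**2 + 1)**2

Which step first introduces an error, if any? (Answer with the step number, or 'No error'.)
Step 4

Step 4 is incorrect due to a sign flip.
The step shows: -z**2*(z**2 + 3)/(z**2 + 1)**2
The correct value should be: z**2*(z**2 + 3)/(z**2 + 1)**2

Explanation: The sign of the whole expression was flipped: the term z**2*(z**2 + 3)/(z**2 + 1)**2 was incorrectly written as -z**2*(z**2 + 3)/(z**2 + 1)**2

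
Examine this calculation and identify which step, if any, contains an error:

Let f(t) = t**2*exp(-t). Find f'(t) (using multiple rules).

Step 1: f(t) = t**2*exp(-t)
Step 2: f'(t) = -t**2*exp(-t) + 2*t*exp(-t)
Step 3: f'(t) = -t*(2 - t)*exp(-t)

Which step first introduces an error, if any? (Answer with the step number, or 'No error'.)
Step 3

Step 3 is incorrect due to a sign flip.
The step shows: -t*(2 - t)*exp(-t)
The correct value should be: t*(2 - t)*exp(-t)

Explanation: The sign of the whole expression was flipped: the term t*(2 - t)*exp(-t) was incorrectly written as -t*(2 - t)*exp(-t)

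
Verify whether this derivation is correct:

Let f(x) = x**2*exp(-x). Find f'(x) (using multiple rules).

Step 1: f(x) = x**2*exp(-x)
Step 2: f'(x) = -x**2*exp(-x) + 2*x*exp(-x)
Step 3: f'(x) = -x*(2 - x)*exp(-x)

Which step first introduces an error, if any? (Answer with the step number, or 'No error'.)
Step 3

Step 3 is incorrect due to a sign flip.
The step shows: -x*(2 - x)*exp(-x)
The correct value should be: x*(2 - x)*exp(-x)

Explanation: The sign of the whole expression was flipped: the term x*(2 - x)*exp(-x) was incorrectly written as -x*(2 - x)*exp(-x)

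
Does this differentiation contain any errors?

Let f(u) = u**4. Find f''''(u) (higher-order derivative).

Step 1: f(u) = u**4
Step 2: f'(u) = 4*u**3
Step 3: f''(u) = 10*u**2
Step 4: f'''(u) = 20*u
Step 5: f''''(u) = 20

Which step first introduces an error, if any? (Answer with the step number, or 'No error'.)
Step 3

Step 3 is incorrect due to a wrong coefficient.
The step shows: 10*u**2
The correct value should be: 12*u**2

Explanation: The coefficient 12 was incorrectly written as 10: the term 12*u**2 was incorrectly written as 10*u**2
The later steps are derived from this incorrect expression, so the error originates in Step 3.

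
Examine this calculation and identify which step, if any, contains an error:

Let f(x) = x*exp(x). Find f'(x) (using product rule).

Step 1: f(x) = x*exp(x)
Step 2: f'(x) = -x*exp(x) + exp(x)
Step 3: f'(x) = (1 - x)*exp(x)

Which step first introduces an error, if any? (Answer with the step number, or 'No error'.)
Step 2

Step 2 is incorrect due to a sign flip.
The step shows: -x*exp(x) + exp(x)
The correct value should be: x*exp(x) + exp(x)

Explanation: The sign of one term was flipped: the term x*exp(x) was incorrectly written as -x*exp(x)
The later steps are derived from this incorrect expression, so the error originates in Step 2.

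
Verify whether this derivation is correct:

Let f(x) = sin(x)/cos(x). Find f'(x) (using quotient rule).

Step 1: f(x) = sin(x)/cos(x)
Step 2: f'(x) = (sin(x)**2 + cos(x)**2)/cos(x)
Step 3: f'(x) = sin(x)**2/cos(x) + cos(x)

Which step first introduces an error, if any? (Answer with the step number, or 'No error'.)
Step 2

Step 2 is incorrect due to a wrong exponent.
The step shows: (sin(x)**2 + cos(x)**2)/cos(x)
The correct value should be: (sin(x)**2 + cos(x)**2)/cos(x)**2

Explanation: The exponent -2 on cos(x) was incorrectly written as -1: the term (sin(x)**2 + cos(x)**2)/cos(x)**2 was incorrectly written as (sin(x)**2 + cos(x)**2)/cos(x)
The later steps are derived from this incorrect expression, so the error originates in Step 2.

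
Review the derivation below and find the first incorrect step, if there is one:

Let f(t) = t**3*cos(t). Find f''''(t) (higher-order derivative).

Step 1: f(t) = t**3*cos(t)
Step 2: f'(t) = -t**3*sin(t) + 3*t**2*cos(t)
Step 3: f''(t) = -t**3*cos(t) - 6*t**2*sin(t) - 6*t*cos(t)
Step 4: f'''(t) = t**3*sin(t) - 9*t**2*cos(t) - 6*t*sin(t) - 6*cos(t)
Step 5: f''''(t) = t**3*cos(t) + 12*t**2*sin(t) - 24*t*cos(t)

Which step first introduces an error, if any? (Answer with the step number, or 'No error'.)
Step 3

Step 3 is incorrect due to a sign flip.
The step shows: -t**3*cos(t) - 6*t**2*sin(t) - 6*t*cos(t)
The correct value should be: -t**3*cos(t) - 6*t**2*sin(t) + 6*t*cos(t)

Explanation: The sign of one term was flipped: the term 6*t*cos(t) was incorrectly written as -6*t*cos(t)
The later steps are derived from this incorrect expression, so the error originates in Step 3.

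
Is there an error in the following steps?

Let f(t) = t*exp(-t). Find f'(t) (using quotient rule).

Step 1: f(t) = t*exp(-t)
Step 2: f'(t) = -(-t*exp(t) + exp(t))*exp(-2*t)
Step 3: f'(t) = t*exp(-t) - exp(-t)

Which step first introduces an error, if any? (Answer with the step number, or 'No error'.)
Step 2

Step 2 is incorrect due to a sign flip.
The step shows: -(-t*exp(t) + exp(t))*exp(-2*t)
The correct value should be: (-t*exp(t) + exp(t))*exp(-2*t)

Explanation: The sign of the whole expression was flipped: the term (-t*exp(t) + exp(t))*exp(-2*t) was incorrectly written as -(-t*exp(t) + exp(t))*exp(-2*t)
The later steps are derived from this incorrect expression, so the error originates in Step 2.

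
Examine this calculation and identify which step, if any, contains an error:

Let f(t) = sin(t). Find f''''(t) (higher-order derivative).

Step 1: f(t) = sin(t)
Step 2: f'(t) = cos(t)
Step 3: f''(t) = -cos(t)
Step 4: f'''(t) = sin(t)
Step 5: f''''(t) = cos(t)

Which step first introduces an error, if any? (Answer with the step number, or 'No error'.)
Step 3

Step 3 is incorrect due to a wrong trig function.
The step shows: -cos(t)
The correct value should be: -sin(t)

Explanation: sin(t) was incorrectly written as cos(t): the term -sin(t) was incorrectly written as -cos(t)
The later steps are derived from this incorrect expression, so the error originates in Step 3.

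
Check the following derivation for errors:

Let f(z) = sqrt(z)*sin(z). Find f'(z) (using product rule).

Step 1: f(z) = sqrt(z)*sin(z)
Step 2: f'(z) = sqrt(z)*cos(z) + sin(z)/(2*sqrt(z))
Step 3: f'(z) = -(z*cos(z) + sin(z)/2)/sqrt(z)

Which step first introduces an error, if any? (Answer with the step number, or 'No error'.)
Step 3

Step 3 is incorrect due to a sign flip.
The step shows: -(z*cos(z) + sin(z)/2)/sqrt(z)
The correct value should be: (z*cos(z) + sin(z)/2)/sqrt(z)

Explanation: The sign of the whole expression was flipped: the term (z*cos(z) + sin(z)/2)/sqrt(z) was incorrectly written as -(z*cos(z) + sin(z)/2)/sqrt(z)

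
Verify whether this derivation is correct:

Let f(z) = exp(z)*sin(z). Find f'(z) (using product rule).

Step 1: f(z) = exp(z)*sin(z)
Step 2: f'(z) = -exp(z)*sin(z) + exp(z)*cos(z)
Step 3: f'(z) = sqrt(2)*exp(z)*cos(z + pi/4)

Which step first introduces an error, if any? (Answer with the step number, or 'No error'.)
Step 2

Step 2 is incorrect due to a sign flip.
The step shows: -exp(z)*sin(z) + exp(z)*cos(z)
The correct value should be: exp(z)*sin(z) + exp(z)*cos(z)

Explanation: The sign of one term was flipped: the term exp(z)*sin(z) was incorrectly written as -exp(z)*sin(z)
The later steps are derived from this incorrect expression, so the error originates in Step 2.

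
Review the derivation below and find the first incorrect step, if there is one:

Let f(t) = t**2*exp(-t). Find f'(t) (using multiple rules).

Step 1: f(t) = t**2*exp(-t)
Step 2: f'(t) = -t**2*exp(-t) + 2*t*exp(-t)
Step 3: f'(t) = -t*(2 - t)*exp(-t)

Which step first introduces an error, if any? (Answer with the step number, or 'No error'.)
Step 3

Step 3 is incorrect due to a sign flip.
The step shows: -t*(2 - t)*exp(-t)
The correct value should be: t*(2 - t)*exp(-t)

Explanation: The sign of the whole expression was flipped: the term t*(2 - t)*exp(-t) was incorrectly written as -t*(2 - t)*exp(-t)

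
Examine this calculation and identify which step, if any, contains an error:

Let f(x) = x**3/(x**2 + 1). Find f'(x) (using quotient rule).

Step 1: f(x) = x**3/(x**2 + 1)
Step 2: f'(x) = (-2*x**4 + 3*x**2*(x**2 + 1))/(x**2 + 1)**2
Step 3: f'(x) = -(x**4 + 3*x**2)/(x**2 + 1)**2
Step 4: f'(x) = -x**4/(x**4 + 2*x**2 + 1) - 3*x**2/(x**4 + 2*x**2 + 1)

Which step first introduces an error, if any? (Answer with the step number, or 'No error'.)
Step 3

Step 3 is incorrect due to a sign flip.
The step shows: -(x**4 + 3*x**2)/(x**2 + 1)**2
The correct value should be: (x**4 + 3*x**2)/(x**2 + 1)**2

Explanation: The sign of the whole expression was flipped: the term (x**4 + 3*x**2)/(x**2 + 1)**2 was incorrectly written as -(x**4 + 3*x**2)/(x**2 + 1)**2
The later steps are derived from this incorrect expression, so the error originates in Step 3.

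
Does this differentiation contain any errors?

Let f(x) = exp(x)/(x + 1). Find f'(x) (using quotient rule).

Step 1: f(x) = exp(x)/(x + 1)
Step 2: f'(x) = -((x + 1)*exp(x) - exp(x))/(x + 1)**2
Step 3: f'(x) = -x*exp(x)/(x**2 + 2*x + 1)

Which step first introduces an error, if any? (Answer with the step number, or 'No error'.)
Step 2

Step 2 is incorrect due to a sign flip.
The step shows: -((x + 1)*exp(x) - exp(x))/(x + 1)**2
The correct value should be: ((x + 1)*exp(x) - exp(x))/(x + 1)**2

Explanation: The sign of the whole expression was flipped: the term ((x + 1)*exp(x) - exp(x))/(x + 1)**2 was incorrectly written as -((x + 1)*exp(x) - exp(x))/(x + 1)**2
The later steps are derived from this incorrect expression, so the error originates in Step 2.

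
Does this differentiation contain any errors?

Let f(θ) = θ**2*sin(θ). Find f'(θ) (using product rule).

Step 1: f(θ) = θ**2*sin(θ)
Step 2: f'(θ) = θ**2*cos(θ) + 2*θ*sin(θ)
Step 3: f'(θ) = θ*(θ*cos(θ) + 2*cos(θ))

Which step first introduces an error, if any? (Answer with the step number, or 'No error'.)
Step 3

Step 3 is incorrect due to a wrong trig function.
The step shows: θ*(θ*cos(θ) + 2*cos(θ))
The correct value should be: θ*(θ*cos(θ) + 2*sin(θ))

Explanation: sin(θ) was incorrectly written as cos(θ): the term θ*(θ*cos(θ) + 2*sin(θ)) was incorrectly written as θ*(θ*cos(θ) + 2*cos(θ))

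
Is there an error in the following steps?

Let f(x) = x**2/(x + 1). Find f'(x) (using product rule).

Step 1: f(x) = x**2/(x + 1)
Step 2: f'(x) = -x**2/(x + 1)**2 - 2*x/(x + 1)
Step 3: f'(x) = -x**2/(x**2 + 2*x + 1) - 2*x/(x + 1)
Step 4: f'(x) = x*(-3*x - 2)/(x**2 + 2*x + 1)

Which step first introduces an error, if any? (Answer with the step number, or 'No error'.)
Step 2

Step 2 is incorrect due to a sign flip.
The step shows: -x**2/(x + 1)**2 - 2*x/(x + 1)
The correct value should be: -x**2/(x + 1)**2 + 2*x/(x + 1)

Explanation: The sign of one term was flipped: the term 2*x/(x + 1) was incorrectly written as -2*x/(x + 1)
The later steps are derived from this incorrect expression, so the error originates in Step 2.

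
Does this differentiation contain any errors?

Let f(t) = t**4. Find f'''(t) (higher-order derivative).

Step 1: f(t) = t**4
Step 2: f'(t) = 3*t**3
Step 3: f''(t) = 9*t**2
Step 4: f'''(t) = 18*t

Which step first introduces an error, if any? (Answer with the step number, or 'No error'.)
Step 2

Step 2 is incorrect due to a wrong coefficient.
The step shows: 3*t**3
The correct value should be: 4*t**3

Explanation: The coefficient 4 was incorrectly written as 3: the term 4*t**3 was incorrectly written as 3*t**3
The later steps are derived from this incorrect expression, so the error originates in Step 2.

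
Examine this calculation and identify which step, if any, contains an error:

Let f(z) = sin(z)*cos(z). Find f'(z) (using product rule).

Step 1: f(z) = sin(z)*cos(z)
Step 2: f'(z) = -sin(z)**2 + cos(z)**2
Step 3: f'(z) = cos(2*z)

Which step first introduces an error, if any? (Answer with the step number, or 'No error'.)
No error

All steps in this derivation are correct.
The final answer f'(z) = cos(2*z) is valid.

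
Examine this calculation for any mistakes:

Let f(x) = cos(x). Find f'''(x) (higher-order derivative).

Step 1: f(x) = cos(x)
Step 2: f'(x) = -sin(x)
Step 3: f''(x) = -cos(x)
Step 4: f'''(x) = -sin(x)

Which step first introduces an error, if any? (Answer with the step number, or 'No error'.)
Step 4

Step 4 is incorrect due to a sign flip.
The step shows: -sin(x)
The correct value should be: sin(x)

Explanation: The sign of the whole expression was flipped: the term sin(x) was incorrectly written as -sin(x)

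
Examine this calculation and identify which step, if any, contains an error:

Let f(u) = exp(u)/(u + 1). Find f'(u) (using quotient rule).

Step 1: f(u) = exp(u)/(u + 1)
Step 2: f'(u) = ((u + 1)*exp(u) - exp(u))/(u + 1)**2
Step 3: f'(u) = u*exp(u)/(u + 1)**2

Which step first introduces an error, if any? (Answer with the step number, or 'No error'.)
No error

All steps in this derivation are correct.
The final answer f'(u) = u*exp(u)/(u + 1)**2 is valid.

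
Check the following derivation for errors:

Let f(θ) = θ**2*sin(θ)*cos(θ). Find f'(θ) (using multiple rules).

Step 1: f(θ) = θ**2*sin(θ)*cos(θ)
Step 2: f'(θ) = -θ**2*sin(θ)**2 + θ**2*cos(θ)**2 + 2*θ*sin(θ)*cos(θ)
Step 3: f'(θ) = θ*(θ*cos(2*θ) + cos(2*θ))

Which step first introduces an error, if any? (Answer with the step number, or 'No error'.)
Step 3

Step 3 is incorrect due to a wrong trig function.
The step shows: θ*(θ*cos(2*θ) + cos(2*θ))
The correct value should be: θ*(θ*cos(2*θ) + sin(2*θ))

Explanation: sin(2*θ) was incorrectly written as cos(2*θ): the term θ*(θ*cos(2*θ) + sin(2*θ)) was incorrectly written as θ*(θ*cos(2*θ) + cos(2*θ))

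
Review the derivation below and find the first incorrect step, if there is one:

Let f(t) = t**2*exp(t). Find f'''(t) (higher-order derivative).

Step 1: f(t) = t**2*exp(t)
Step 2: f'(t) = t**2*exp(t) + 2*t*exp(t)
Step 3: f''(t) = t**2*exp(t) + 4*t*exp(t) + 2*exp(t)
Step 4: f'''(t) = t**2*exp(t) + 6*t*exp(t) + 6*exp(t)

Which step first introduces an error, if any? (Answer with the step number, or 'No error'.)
No error

All steps in this derivation are correct.
The final answer f'''(t) = t**2*exp(t) + 6*t*exp(t) + 6*exp(t) is valid.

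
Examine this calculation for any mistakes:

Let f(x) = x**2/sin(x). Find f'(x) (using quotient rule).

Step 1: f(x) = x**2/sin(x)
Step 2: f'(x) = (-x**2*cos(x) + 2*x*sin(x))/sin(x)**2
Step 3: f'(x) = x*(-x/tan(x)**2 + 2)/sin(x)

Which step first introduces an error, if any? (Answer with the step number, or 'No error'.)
Step 3

Step 3 is incorrect due to a wrong exponent.
The step shows: x*(-x/tan(x)**2 + 2)/sin(x)
The correct value should be: x*(-x/tan(x) + 2)/sin(x)

Explanation: The exponent -1 on tan(x) was incorrectly written as -2: the term x*(-x/tan(x) + 2)/sin(x) was incorrectly written as x*(-x/tan(x)**2 + 2)/sin(x)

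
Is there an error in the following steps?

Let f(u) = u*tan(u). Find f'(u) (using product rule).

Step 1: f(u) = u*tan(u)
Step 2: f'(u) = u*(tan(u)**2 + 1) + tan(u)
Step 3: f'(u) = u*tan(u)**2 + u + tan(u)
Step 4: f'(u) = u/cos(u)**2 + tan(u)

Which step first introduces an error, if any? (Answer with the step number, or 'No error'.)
No error

All steps in this derivation are correct.
The final answer f'(u) = u/cos(u)**2 + tan(u) is valid.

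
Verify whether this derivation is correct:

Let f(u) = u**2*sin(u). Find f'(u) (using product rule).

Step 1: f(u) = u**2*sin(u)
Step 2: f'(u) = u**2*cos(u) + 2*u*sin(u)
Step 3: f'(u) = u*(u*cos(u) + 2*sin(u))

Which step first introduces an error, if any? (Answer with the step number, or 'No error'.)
No error

All steps in this derivation are correct.
The final answer f'(u) = u*(u*cos(u) + 2*sin(u)) is valid.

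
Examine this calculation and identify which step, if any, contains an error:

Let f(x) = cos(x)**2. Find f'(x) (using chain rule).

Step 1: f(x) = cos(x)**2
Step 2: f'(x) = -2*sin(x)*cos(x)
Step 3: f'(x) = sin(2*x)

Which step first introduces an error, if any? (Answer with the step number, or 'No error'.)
Step 3

Step 3 is incorrect due to a sign flip.
The step shows: sin(2*x)
The correct value should be: -sin(2*x)

Explanation: The sign of the whole expression was flipped: the term -sin(2*x) was incorrectly written as sin(2*x)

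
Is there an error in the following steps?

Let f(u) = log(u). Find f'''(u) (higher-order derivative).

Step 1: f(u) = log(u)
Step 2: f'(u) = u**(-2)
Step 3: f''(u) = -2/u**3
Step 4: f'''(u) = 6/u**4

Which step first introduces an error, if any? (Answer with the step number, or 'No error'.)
Step 2

Step 2 is incorrect due to a wrong exponent.
The step shows: u**(-2)
The correct value should be: 1/u

Explanation: The exponent -1 on u was incorrectly written as -2: the term 1/u was incorrectly written as u**(-2)
The later steps are derived from this incorrect expression, so the error originates in Step 2.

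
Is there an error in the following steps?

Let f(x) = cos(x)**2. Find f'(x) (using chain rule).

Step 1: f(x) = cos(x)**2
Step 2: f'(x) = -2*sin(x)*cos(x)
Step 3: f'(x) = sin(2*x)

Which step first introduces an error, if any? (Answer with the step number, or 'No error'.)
Step 3

Step 3 is incorrect due to a sign flip.
The step shows: sin(2*x)
The correct value should be: -sin(2*x)

Explanation: The sign of the whole expression was flipped: the term -sin(2*x) was incorrectly written as sin(2*x)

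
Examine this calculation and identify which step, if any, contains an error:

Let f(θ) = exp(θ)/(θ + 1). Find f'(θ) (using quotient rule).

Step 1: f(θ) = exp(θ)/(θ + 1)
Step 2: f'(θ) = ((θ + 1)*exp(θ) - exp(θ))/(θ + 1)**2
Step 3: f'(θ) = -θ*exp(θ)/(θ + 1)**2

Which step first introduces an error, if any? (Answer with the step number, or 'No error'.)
Step 3

Step 3 is incorrect due to a sign flip.
The step shows: -θ*exp(θ)/(θ + 1)**2
The correct value should be: θ*exp(θ)/(θ + 1)**2

Explanation: The sign of the whole expression was flipped: the term θ*exp(θ)/(θ + 1)**2 was incorrectly written as -θ*exp(θ)/(θ + 1)**2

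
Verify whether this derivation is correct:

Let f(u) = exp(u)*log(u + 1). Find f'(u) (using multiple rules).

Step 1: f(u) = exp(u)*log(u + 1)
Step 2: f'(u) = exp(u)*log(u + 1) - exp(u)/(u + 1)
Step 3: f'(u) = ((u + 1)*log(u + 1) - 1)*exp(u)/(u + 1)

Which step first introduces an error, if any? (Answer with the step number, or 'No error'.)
Step 2

Step 2 is incorrect due to a sign flip.
The step shows: exp(u)*log(u + 1) - exp(u)/(u + 1)
The correct value should be: exp(u)*log(u + 1) + exp(u)/(u + 1)

Explanation: The sign of one term was flipped: the term exp(u)/(u + 1) was incorrectly written as -exp(u)/(u + 1)
The later steps are derived from this incorrect expression, so the error originates in Step 2.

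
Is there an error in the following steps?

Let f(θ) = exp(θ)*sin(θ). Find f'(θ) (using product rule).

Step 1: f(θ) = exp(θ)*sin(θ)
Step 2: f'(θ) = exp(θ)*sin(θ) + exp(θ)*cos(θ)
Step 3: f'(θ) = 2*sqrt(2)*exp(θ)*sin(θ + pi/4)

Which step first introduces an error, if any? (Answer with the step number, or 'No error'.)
Step 3

Step 3 is incorrect due to a wrong exponent.
The step shows: 2*sqrt(2)*exp(θ)*sin(θ + pi/4)
The correct value should be: sqrt(2)*exp(θ)*sin(θ + pi/4)

Explanation: The exponent 1/2 on 2 was incorrectly written as 3/2: the term sqrt(2)*exp(θ)*sin(θ + pi/4) was incorrectly written as 2*sqrt(2)*exp(θ)*sin(θ + pi/4)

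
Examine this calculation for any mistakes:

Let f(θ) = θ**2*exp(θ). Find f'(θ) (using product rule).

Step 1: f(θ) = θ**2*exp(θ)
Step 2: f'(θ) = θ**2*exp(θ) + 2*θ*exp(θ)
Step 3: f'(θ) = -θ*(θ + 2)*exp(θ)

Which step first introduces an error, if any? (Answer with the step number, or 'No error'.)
Step 3

Step 3 is incorrect due to a sign flip.
The step shows: -θ*(θ + 2)*exp(θ)
The correct value should be: θ*(θ + 2)*exp(θ)

Explanation: The sign of the whole expression was flipped: the term θ*(θ + 2)*exp(θ) was incorrectly written as -θ*(θ + 2)*exp(θ)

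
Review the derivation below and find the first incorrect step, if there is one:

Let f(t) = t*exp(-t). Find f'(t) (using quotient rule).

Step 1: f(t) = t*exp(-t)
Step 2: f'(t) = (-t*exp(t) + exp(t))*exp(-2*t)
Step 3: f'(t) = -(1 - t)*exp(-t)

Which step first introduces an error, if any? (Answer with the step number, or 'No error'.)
Step 3

Step 3 is incorrect due to a sign flip.
The step shows: -(1 - t)*exp(-t)
The correct value should be: (1 - t)*exp(-t)

Explanation: The sign of the whole expression was flipped: the term (1 - t)*exp(-t) was incorrectly written as -(1 - t)*exp(-t)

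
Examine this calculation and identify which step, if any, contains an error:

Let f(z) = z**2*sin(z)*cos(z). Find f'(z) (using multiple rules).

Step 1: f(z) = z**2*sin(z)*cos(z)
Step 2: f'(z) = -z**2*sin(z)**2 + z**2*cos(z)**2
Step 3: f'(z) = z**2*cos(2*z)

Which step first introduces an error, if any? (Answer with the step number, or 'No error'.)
Step 2

Step 2 is incorrect due to a dropped term.
The step shows: -z**2*sin(z)**2 + z**2*cos(z)**2
The correct value should be: -z**2*sin(z)**2 + z**2*cos(z)**2 + 2*z*sin(z)*cos(z)

Explanation: A term was dropped: the term 2*z*sin(z)*cos(z) was incorrectly omitted
The later steps are derived from this incorrect expression, so the error originates in Step 2.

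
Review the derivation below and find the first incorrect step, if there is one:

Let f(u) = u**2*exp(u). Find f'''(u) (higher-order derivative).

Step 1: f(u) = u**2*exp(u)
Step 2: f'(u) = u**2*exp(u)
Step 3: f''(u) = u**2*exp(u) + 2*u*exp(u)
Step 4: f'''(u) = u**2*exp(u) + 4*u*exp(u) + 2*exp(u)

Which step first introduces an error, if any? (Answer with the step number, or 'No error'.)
Step 2

Step 2 is incorrect due to a dropped term.
The step shows: u**2*exp(u)
The correct value should be: u**2*exp(u) + 2*u*exp(u)

Explanation: A term was dropped: the term 2*u*exp(u) was incorrectly omitted
The later steps are derived from this incorrect expression, so the error originates in Step 2.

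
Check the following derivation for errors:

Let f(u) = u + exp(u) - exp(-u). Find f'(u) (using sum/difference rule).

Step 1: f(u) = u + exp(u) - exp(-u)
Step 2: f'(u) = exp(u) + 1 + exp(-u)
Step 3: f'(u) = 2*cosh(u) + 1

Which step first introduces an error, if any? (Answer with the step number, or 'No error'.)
No error

All steps in this derivation are correct.
The final answer f'(u) = 2*cosh(u) + 1 is valid.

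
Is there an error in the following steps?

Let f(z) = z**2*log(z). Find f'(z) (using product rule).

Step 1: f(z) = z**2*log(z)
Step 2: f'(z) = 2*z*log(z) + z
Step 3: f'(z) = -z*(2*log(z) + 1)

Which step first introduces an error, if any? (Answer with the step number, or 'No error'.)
Step 3

Step 3 is incorrect due to a sign flip.
The step shows: -z*(2*log(z) + 1)
The correct value should be: z*(2*log(z) + 1)

Explanation: The sign of the whole expression was flipped: the term z*(2*log(z) + 1) was incorrectly written as -z*(2*log(z) + 1)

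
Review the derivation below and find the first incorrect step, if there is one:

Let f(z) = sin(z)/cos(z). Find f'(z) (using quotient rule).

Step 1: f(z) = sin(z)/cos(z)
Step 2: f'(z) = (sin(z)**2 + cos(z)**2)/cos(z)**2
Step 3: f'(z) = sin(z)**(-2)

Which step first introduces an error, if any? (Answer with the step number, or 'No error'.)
Step 3

Step 3 is incorrect due to a wrong trig function.
The step shows: sin(z)**(-2)
The correct value should be: cos(z)**(-2)

Explanation: cos(z) was incorrectly written as sin(z): the term cos(z)**(-2) was incorrectly written as sin(z)**(-2)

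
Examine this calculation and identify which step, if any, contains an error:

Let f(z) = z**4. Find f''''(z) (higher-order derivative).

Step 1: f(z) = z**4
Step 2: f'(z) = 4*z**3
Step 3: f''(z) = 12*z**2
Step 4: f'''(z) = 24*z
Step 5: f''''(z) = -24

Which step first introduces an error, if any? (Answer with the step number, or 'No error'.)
Step 5

Step 5 is incorrect due to a sign flip.
The step shows: -24
The correct value should be: 24

Explanation: The sign of the whole expression was flipped: the term 24 was incorrectly written as -24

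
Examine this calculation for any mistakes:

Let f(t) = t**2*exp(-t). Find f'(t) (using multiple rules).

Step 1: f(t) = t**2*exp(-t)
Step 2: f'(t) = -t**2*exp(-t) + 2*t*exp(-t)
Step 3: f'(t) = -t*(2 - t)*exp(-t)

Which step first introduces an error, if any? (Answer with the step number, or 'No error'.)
Step 3

Step 3 is incorrect due to a sign flip.
The step shows: -t*(2 - t)*exp(-t)
The correct value should be: t*(2 - t)*exp(-t)

Explanation: The sign of the whole expression was flipped: the term t*(2 - t)*exp(-t) was incorrectly written as -t*(2 - t)*exp(-t)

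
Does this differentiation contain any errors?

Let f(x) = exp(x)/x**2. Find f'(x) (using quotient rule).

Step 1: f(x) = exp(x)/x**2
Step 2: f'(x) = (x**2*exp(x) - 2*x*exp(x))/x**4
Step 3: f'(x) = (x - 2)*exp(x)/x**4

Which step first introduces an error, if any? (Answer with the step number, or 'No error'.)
Step 3

Step 3 is incorrect due to a wrong exponent.
The step shows: (x - 2)*exp(x)/x**4
The correct value should be: (x - 2)*exp(x)/x**3

Explanation: The exponent -3 on x was incorrectly written as -4: the term (x - 2)*exp(x)/x**3 was incorrectly written as (x - 2)*exp(x)/x**4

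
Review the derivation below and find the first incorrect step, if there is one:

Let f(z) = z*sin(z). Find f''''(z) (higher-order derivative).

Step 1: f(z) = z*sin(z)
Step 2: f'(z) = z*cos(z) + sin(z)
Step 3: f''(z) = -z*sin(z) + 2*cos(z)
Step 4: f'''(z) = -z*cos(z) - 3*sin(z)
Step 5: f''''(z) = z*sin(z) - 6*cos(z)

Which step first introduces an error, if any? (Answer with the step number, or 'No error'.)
Step 5

Step 5 is incorrect due to a wrong coefficient.
The step shows: z*sin(z) - 6*cos(z)
The correct value should be: z*sin(z) - 4*cos(z)

Explanation: The coefficient -4 was incorrectly written as -6: the term -4*cos(z) was incorrectly written as -6*cos(z)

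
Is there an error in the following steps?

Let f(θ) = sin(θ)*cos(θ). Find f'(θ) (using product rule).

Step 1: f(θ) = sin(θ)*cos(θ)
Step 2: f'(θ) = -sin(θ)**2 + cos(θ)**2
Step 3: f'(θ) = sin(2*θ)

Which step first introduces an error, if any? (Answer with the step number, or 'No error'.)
Step 3

Step 3 is incorrect due to a wrong trig function.
The step shows: sin(2*θ)
The correct value should be: cos(2*θ)

Explanation: cos(2*θ) was incorrectly written as sin(2*θ): the term cos(2*θ) was incorrectly written as sin(2*θ)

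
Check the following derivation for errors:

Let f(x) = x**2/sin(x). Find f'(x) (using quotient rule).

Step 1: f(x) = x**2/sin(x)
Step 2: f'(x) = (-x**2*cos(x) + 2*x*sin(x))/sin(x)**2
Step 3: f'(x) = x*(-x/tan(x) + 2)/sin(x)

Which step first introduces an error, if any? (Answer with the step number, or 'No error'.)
No error

All steps in this derivation are correct.
The final answer f'(x) = x*(-x/tan(x) + 2)/sin(x) is valid.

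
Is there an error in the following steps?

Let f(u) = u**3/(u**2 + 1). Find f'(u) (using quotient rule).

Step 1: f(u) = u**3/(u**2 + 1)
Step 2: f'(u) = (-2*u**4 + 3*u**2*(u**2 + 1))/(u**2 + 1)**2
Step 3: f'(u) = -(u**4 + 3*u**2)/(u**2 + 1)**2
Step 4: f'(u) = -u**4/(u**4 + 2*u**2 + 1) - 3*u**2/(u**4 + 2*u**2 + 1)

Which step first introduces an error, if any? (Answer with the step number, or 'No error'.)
Step 3

Step 3 is incorrect due to a sign flip.
The step shows: -(u**4 + 3*u**2)/(u**2 + 1)**2
The correct value should be: (u**4 + 3*u**2)/(u**2 + 1)**2

Explanation: The sign of the whole expression was flipped: the term (u**4 + 3*u**2)/(u**2 + 1)**2 was incorrectly written as -(u**4 + 3*u**2)/(u**2 + 1)**2
The later steps are derived from this incorrect expression, so the error originates in Step 3.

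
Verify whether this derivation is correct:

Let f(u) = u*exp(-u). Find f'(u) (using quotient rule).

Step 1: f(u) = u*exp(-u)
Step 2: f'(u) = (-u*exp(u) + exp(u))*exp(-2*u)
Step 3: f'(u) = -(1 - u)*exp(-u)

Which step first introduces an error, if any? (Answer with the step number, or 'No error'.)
Step 3

Step 3 is incorrect due to a sign flip.
The step shows: -(1 - u)*exp(-u)
The correct value should be: (1 - u)*exp(-u)

Explanation: The sign of the whole expression was flipped: the term (1 - u)*exp(-u) was incorrectly written as -(1 - u)*exp(-u)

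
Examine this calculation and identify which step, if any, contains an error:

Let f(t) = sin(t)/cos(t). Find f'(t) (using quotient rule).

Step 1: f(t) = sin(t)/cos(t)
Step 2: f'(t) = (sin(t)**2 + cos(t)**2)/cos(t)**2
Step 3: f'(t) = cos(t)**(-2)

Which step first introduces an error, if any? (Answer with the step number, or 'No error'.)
No error

All steps in this derivation are correct.
The final answer f'(t) = cos(t)**(-2) is valid.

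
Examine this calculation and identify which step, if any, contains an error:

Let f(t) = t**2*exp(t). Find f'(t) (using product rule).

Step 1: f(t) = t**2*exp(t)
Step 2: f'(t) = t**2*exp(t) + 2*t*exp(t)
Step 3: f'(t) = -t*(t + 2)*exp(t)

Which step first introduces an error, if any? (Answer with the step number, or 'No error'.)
Step 3

Step 3 is incorrect due to a sign flip.
The step shows: -t*(t + 2)*exp(t)
The correct value should be: t*(t + 2)*exp(t)

Explanation: The sign of the whole expression was flipped: the term t*(t + 2)*exp(t) was incorrectly written as -t*(t + 2)*exp(t)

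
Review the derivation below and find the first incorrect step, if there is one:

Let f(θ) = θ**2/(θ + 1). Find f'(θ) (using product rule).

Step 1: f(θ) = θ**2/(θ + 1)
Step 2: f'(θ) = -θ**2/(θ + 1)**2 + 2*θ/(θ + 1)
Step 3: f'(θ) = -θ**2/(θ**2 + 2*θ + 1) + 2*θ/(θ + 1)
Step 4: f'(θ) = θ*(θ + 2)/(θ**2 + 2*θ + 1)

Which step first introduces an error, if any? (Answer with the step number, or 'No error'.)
No error

All steps in this derivation are correct.
The final answer f'(θ) = θ*(θ + 2)/(θ**2 + 2*θ + 1) is valid.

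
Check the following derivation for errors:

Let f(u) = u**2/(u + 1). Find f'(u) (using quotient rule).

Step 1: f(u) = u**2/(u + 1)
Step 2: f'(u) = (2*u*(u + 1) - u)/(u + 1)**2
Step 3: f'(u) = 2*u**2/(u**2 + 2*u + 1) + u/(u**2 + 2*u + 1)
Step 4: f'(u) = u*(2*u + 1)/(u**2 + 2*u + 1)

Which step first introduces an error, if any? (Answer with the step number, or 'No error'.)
Step 2

Step 2 is incorrect due to a wrong exponent.
The step shows: (2*u*(u + 1) - u)/(u + 1)**2
The correct value should be: (-u**2 + 2*u*(u + 1))/(u + 1)**2

Explanation: The exponent 2 on u was incorrectly written as 1: the term (-u**2 + 2*u*(u + 1))/(u + 1)**2 was incorrectly written as (2*u*(u + 1) - u)/(u + 1)**2
The later steps are derived from this incorrect expression, so the error originates in Step 2.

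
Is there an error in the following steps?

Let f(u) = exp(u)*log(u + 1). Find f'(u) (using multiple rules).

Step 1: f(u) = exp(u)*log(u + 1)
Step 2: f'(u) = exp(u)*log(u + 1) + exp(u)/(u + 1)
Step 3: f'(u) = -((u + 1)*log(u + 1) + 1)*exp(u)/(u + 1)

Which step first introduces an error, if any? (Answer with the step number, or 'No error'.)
Step 3

Step 3 is incorrect due to a sign flip.
The step shows: -((u + 1)*log(u + 1) + 1)*exp(u)/(u + 1)
The correct value should be: ((u + 1)*log(u + 1) + 1)*exp(u)/(u + 1)

Explanation: The sign of the whole expression was flipped: the term ((u + 1)*log(u + 1) + 1)*exp(u)/(u + 1) was incorrectly written as -((u + 1)*log(u + 1) + 1)*exp(u)/(u + 1)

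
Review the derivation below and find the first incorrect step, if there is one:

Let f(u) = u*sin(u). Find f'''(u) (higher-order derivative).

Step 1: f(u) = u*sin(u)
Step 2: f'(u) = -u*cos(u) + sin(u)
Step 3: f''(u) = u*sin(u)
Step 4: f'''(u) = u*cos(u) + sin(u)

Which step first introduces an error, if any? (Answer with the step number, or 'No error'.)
Step 2

Step 2 is incorrect due to a sign flip.
The step shows: -u*cos(u) + sin(u)
The correct value should be: u*cos(u) + sin(u)

Explanation: The sign of one term was flipped: the term u*cos(u) was incorrectly written as -u*cos(u)
The later steps are derived from this incorrect expression, so the error originates in Step 2.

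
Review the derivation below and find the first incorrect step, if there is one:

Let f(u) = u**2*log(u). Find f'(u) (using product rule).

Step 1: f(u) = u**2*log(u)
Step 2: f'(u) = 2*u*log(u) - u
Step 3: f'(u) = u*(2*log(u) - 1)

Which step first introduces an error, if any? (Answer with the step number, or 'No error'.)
Step 2

Step 2 is incorrect due to a sign flip.
The step shows: 2*u*log(u) - u
The correct value should be: 2*u*log(u) + u

Explanation: The sign of one term was flipped: the term u was incorrectly written as -u
The later steps are derived from this incorrect expression, so the error originates in Step 2.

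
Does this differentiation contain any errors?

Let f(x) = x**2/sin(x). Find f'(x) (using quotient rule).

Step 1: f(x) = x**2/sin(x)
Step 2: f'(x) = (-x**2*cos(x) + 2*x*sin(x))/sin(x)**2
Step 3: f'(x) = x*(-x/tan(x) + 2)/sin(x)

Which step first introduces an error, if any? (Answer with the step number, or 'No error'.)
No error

All steps in this derivation are correct.
The final answer f'(x) = x*(-x/tan(x) + 2)/sin(x) is valid.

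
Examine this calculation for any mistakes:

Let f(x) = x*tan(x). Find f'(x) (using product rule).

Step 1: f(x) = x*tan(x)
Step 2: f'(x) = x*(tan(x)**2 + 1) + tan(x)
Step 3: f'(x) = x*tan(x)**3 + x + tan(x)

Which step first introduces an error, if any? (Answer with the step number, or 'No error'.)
Step 3

Step 3 is incorrect due to a wrong exponent.
The step shows: x*tan(x)**3 + x + tan(x)
The correct value should be: x*tan(x)**2 + x + tan(x)

Explanation: The exponent 2 on tan(x) was incorrectly written as 3: the term x*tan(x)**2 was incorrectly written as x*tan(x)**3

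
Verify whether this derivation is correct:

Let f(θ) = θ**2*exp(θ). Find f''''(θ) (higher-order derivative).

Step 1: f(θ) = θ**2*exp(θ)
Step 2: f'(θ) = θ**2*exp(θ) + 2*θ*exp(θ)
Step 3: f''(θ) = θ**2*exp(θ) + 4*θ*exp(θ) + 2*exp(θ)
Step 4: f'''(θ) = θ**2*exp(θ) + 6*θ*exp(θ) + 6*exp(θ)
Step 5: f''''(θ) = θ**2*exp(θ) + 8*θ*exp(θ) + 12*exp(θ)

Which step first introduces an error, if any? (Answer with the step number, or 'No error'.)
No error

All steps in this derivation are correct.
The final answer f''''(θ) = θ**2*exp(θ) + 8*θ*exp(θ) + 12*exp(θ) is valid.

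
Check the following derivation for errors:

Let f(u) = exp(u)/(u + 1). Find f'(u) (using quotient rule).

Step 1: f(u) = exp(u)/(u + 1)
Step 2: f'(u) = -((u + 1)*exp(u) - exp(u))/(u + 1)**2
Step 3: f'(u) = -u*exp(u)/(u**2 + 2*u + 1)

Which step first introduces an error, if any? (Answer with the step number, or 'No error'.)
Step 2

Step 2 is incorrect due to a sign flip.
The step shows: -((u + 1)*exp(u) - exp(u))/(u + 1)**2
The correct value should be: ((u + 1)*exp(u) - exp(u))/(u + 1)**2

Explanation: The sign of the whole expression was flipped: the term ((u + 1)*exp(u) - exp(u))/(u + 1)**2 was incorrectly written as -((u + 1)*exp(u) - exp(u))/(u + 1)**2
The later steps are derived from this incorrect expression, so the error originates in Step 2.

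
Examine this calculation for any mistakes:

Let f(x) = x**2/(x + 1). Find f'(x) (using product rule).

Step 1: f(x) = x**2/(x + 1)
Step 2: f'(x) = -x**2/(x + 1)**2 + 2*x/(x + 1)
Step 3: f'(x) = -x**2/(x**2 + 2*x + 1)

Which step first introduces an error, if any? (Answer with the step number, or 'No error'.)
Step 3

Step 3 is incorrect due to a dropped term.
The step shows: -x**2/(x**2 + 2*x + 1)
The correct value should be: -x**2/(x**2 + 2*x + 1) + 2*x/(x + 1)

Explanation: A term was dropped: the term 2*x/(x + 1) was incorrectly omitted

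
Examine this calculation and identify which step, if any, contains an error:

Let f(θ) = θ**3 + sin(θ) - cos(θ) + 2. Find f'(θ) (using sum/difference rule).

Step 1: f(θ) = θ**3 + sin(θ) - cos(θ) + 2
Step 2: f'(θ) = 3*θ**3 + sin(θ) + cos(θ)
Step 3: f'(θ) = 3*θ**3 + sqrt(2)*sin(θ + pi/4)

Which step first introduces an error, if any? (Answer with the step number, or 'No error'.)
Step 2

Step 2 is incorrect due to a wrong exponent.
The step shows: 3*θ**3 + sin(θ) + cos(θ)
The correct value should be: 3*θ**2 + sin(θ) + cos(θ)

Explanation: The exponent 2 on θ was incorrectly written as 3: the term 3*θ**2 was incorrectly written as 3*θ**3
The later steps are derived from this incorrect expression, so the error originates in Step 2.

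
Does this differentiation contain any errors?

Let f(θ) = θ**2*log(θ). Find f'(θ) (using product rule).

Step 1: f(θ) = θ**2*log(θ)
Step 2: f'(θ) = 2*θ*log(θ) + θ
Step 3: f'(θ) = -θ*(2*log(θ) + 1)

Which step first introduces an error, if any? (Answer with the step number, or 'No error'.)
Step 3

Step 3 is incorrect due to a sign flip.
The step shows: -θ*(2*log(θ) + 1)
The correct value should be: θ*(2*log(θ) + 1)

Explanation: The sign of the whole expression was flipped: the term θ*(2*log(θ) + 1) was incorrectly written as -θ*(2*log(θ) + 1)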